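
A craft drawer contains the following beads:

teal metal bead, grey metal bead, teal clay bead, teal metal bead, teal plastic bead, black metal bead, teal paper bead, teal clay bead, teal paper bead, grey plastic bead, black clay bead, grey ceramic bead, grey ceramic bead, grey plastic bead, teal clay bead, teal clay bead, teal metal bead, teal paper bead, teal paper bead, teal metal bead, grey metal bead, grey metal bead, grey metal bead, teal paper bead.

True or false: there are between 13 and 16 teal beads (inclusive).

There are 14 teal beads.
The claim requires 13 ≤ 14 ≤ 16, which holds.

True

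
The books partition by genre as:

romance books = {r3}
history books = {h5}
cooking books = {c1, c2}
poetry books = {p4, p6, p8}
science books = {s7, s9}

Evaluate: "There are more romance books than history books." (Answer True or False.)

False

romance books: 1.
history books: 1.
The claim requires 1 > 1, which does not hold.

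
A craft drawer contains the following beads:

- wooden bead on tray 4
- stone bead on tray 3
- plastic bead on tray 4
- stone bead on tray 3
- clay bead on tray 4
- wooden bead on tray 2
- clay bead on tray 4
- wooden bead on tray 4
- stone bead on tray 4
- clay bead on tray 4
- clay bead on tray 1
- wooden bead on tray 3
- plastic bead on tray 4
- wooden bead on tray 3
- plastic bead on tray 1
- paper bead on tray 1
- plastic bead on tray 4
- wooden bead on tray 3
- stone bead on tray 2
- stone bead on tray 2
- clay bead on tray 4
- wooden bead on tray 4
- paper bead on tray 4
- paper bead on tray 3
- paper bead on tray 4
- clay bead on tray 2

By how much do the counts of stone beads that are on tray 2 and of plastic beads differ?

2

stone beads on tray 2: 2. plastic beads: 4.
|2 − 4| = 4 − 2 = 2.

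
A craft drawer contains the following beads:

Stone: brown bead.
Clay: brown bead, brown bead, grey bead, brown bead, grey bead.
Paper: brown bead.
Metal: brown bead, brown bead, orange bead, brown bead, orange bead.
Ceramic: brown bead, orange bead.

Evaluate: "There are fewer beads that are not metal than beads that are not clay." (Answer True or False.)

There are 9 beads that are not metal.
There are 9 beads that are not clay.
The claim requires 9 < 9, which does not hold.

False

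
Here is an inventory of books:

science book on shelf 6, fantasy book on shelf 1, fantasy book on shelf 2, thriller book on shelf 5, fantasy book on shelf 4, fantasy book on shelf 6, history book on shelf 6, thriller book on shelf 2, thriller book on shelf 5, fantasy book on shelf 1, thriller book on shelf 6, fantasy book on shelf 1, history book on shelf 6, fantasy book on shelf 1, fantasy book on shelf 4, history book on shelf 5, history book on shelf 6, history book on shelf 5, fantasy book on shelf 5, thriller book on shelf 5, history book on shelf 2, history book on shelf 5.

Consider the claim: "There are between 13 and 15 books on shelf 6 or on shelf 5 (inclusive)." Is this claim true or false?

books on shelf 6 or on shelf 5: 13.
The claim requires 13 ≤ 13 ≤ 15, which holds.

True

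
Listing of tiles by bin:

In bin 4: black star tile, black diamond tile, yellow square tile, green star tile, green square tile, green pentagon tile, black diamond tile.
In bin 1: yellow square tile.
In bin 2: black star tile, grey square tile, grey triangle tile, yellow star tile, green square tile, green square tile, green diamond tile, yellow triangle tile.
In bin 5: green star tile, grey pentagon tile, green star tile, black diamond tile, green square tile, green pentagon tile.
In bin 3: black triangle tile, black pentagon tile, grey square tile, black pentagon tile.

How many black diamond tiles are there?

3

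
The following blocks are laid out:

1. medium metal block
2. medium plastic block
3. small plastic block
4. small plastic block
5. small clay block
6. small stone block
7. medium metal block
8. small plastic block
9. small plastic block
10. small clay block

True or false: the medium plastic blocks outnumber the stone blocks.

False

medium plastic blocks: 1.
stone blocks: 1.
The claim requires 1 > 1, which does not hold.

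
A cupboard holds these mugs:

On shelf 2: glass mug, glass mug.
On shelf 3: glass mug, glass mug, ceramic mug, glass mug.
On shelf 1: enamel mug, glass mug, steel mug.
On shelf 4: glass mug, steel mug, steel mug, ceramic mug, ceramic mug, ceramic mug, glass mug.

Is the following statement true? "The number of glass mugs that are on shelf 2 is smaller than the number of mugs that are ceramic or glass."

True

|glass mugs on shelf 2| = 2.
|mugs that are ceramic or glass| = 12.
The claim requires 2 < 12, which holds.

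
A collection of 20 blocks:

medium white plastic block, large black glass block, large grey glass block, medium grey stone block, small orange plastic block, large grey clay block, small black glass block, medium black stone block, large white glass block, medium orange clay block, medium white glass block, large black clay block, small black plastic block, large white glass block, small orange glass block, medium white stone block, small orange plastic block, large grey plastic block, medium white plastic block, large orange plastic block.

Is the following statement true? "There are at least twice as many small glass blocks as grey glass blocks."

There are 2 small glass blocks.
There is 1 grey glass block.
The claim requires 2 ≥ 2 × 1 = 2, which holds.

True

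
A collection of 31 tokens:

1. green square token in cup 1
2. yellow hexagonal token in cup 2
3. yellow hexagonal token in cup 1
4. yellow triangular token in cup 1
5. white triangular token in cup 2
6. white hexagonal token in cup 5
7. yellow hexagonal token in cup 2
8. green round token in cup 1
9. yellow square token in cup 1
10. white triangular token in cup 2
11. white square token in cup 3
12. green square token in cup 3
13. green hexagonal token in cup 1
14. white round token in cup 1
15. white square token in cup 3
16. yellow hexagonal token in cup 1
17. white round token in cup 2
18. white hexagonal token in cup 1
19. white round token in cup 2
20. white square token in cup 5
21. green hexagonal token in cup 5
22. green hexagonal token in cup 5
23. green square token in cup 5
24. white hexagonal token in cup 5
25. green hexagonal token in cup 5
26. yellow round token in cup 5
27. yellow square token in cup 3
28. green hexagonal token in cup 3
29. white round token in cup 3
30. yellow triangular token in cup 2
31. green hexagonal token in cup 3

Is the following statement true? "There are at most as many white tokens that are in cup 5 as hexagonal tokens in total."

True

There are 3 white tokens in cup 5.
There are 13 hexagonal tokens.
The claim requires 3 ≤ 13, which holds.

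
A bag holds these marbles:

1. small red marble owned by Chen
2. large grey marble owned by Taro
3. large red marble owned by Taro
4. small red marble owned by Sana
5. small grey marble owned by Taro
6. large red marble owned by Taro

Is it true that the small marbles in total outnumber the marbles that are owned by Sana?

|small marbles| = 3.
|marbles owned by Sana| = 1.
The claim requires 3 > 1, which holds.

True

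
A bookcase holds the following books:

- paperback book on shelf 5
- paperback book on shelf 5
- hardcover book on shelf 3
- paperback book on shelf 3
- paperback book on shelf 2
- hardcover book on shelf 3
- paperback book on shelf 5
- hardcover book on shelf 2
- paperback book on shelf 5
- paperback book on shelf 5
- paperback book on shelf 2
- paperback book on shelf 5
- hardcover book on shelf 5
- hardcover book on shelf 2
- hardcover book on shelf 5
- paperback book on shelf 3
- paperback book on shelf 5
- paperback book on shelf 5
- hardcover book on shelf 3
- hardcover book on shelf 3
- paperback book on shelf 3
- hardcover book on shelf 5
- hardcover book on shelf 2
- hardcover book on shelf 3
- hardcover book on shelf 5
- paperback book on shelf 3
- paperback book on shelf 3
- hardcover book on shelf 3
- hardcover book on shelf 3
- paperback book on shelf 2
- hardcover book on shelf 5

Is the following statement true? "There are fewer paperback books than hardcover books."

False

There are 16 paperback books.
There are 15 hardcover books.
The claim requires 16 < 15, which does not hold.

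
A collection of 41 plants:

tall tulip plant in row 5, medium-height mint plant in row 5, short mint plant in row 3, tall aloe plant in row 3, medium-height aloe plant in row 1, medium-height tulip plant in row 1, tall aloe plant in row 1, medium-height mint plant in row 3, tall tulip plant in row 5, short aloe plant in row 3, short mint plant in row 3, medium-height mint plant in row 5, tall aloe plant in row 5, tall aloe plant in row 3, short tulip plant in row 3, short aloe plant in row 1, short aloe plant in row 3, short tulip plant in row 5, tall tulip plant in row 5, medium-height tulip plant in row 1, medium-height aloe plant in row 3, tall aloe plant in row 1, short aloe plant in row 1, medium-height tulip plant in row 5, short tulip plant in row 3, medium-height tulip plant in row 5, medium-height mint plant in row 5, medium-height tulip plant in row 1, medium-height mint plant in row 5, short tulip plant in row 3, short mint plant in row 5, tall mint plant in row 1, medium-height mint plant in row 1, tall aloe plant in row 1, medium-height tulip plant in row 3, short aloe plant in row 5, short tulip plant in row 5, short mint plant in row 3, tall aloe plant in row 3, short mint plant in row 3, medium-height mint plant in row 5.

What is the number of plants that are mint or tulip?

mint: 13; tulip: 14; together 13 + 14 = 27.

27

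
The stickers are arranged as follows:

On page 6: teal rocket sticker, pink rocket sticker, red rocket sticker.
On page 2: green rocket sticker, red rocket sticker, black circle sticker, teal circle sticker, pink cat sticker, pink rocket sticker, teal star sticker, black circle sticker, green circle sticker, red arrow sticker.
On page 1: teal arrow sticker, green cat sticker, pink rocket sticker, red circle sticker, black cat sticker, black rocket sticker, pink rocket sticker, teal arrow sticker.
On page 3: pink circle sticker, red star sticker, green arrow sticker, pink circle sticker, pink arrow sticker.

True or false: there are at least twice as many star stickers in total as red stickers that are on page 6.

True

There are 2 star stickers.
There is 1 red sticker on page 6.
The claim requires 2 ≥ 2 × 1 = 2, which holds.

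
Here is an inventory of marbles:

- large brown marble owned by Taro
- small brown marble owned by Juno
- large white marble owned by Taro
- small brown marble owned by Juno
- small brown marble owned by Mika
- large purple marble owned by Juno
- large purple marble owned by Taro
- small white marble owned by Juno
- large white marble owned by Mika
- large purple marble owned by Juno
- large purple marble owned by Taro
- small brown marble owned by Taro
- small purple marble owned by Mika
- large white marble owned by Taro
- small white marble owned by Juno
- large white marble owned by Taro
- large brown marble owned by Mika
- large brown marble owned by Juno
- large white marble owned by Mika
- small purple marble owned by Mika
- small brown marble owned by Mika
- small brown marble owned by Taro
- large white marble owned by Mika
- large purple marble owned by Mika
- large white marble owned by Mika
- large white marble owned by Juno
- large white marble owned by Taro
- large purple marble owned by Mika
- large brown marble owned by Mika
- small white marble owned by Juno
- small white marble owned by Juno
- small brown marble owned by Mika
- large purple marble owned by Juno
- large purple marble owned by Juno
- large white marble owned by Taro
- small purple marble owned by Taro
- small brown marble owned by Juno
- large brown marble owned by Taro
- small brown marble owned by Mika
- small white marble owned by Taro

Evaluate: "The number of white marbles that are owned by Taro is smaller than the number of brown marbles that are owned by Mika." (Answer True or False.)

False

Count of white marbles owned by Taro: 6.
Count of brown marbles owned by Mika: 6.
The claim requires 6 < 6, which does not hold.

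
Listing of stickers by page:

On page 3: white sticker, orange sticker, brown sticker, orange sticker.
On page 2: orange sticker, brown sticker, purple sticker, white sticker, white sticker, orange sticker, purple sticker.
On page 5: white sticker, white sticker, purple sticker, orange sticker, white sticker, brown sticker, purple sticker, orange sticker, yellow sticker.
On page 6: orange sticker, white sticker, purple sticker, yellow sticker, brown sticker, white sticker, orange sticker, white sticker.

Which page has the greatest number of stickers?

Counts by page: page 5→9, page 6→8, page 2→7, page 3→4.
The maximum is 9, held uniquely by page 5.

page 5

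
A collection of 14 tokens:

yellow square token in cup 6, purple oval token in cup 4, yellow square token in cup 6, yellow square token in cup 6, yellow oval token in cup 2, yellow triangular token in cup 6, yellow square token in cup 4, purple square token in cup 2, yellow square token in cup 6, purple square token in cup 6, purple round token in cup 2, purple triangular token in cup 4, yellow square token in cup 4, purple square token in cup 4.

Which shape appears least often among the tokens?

Counts by shape: square 9, oval 2, triangular 2, round 1.
The minimum is 1, held uniquely by round.

round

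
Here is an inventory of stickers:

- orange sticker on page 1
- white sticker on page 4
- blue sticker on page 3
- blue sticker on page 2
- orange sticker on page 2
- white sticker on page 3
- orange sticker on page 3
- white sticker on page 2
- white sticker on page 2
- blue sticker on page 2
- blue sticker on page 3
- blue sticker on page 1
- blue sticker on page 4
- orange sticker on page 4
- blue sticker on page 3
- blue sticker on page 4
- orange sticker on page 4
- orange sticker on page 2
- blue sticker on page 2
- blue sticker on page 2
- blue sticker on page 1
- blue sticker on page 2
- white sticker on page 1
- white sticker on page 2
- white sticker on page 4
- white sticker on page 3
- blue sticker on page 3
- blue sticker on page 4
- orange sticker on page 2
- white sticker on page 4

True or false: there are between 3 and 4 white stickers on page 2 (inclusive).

True

|white stickers on page 2| = 3.
The claim requires 3 ≤ 3 ≤ 4, which holds.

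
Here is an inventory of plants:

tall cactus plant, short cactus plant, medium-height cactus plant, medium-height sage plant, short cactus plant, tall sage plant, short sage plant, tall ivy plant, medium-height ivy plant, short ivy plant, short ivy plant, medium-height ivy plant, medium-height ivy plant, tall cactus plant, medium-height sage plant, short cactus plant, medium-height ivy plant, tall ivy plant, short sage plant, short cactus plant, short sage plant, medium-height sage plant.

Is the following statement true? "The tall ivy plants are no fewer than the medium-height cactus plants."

True

|tall ivy plants| = 2.
|medium-height cactus plants| = 1.
The claim requires 2 ≥ 1, which holds.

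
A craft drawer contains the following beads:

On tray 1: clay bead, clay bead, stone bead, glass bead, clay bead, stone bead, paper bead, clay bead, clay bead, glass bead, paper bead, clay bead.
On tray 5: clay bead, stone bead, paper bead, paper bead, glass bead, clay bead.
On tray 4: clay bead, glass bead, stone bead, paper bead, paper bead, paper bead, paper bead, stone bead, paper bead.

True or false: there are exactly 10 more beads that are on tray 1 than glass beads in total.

False

|beads on tray 1| = 12.
|glass beads| = 4.
The claim requires 12 − 4 (= 8) to equal 10, which does not hold.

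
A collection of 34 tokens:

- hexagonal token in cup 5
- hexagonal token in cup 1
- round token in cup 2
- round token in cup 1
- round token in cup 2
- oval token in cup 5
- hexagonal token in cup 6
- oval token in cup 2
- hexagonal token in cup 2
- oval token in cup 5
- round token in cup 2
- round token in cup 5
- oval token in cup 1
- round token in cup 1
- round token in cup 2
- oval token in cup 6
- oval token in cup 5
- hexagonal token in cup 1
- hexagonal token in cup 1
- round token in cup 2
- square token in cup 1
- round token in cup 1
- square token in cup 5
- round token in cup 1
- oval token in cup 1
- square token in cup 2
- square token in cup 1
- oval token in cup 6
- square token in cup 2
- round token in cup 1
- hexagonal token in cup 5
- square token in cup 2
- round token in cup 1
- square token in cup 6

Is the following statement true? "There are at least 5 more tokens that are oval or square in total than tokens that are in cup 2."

True

tokens that are oval or square: 15.
tokens in cup 2: 10.
The claim requires 15 − 10 = 5 ≥ 5, which holds.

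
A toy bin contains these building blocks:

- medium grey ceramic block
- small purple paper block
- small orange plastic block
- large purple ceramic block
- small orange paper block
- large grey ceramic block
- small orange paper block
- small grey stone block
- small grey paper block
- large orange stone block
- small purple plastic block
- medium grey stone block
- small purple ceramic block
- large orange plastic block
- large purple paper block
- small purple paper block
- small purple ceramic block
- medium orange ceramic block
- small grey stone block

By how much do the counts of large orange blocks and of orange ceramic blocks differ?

large orange blocks: 2. orange ceramic blocks: 1.
|2 − 1| = 2 − 1 = 1.

1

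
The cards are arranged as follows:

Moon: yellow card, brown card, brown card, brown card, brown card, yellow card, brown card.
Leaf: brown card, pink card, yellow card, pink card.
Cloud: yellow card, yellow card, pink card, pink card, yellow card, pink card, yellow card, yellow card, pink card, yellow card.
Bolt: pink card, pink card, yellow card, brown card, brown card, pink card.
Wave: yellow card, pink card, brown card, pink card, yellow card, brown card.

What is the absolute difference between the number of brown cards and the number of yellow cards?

2

brown cards: 10. yellow cards: 12.
|10 − 12| = 12 − 10 = 2.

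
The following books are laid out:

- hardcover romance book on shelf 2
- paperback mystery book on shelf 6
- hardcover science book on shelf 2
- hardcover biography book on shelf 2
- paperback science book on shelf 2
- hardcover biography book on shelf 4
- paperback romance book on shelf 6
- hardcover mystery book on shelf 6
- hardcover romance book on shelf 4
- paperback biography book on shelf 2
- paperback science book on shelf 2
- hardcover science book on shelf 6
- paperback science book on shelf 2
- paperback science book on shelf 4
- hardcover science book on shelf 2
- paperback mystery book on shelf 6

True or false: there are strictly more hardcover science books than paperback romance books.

hardcover science books: 3.
paperback romance books: 1.
The claim requires 3 > 1, which holds.

True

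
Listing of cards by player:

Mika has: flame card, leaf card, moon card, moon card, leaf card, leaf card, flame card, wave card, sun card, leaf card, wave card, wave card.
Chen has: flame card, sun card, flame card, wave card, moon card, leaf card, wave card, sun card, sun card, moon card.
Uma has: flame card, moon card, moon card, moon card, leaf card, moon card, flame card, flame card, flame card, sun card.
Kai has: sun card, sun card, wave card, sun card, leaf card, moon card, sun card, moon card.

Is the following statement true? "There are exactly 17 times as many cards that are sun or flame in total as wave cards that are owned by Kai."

True

cards that are sun or flame: 17.
wave cards owned by Kai: 1.
The claim requires 17 = 17 × 1 = 17, which holds.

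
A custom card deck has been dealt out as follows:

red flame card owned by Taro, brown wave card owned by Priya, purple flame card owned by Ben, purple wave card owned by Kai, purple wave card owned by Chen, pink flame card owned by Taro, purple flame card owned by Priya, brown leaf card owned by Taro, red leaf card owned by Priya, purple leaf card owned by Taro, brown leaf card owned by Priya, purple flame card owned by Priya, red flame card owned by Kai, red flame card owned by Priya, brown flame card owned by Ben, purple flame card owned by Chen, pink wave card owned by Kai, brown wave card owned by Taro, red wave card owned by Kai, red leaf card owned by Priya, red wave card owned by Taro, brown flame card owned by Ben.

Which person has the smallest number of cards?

Chen

Counts by player: Priya→7, Taro→6, Kai→4, Ben→3, Chen→2.
The minimum is 2, held uniquely by Chen.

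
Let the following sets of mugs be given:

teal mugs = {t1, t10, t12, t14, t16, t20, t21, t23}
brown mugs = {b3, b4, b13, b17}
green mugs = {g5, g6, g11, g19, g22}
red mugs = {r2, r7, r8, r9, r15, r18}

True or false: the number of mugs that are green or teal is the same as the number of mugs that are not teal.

False

There are 13 mugs that are green or teal.
There are 15 mugs that are not teal.
The claim requires 13 = 15, which does not hold.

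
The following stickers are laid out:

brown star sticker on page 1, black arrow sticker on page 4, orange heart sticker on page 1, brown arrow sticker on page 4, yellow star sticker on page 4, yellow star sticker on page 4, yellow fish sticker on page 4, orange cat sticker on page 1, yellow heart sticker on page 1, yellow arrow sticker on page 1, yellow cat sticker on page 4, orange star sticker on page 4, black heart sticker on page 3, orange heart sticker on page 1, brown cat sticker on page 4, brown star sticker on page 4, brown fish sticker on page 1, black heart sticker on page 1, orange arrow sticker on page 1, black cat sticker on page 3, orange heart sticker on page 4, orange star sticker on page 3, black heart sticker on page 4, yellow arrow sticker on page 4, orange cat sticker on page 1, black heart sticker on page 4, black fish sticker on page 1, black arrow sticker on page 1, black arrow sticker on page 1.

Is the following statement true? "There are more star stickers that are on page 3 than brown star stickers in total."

False

There is 1 star sticker on page 3.
There are 2 brown star stickers.
The claim requires 1 > 2, which does not hold.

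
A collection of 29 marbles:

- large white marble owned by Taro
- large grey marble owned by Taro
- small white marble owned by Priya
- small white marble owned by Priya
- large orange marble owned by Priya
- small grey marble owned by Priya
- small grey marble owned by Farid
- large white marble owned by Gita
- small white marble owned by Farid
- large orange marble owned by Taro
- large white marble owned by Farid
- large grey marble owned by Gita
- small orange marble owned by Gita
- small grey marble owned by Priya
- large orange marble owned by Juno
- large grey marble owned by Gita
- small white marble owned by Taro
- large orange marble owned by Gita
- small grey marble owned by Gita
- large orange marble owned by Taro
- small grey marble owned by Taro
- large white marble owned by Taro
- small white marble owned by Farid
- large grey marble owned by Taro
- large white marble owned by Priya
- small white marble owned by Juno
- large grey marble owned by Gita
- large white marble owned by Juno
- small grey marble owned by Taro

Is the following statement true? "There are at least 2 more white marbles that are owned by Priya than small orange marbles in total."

white marbles owned by Priya: 3.
small orange marbles: 1.
The claim requires 3 − 1 = 2 ≥ 2, which holds.

True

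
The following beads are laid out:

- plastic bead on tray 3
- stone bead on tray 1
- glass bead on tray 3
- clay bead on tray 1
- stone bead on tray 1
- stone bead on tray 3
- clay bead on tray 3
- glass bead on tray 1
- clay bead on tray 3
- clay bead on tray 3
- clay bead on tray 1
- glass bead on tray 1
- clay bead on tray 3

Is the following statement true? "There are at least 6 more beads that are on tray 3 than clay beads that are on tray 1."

False

beads on tray 3: 7.
clay beads on tray 1: 2.
The claim requires 7 − 2 = 5 ≥ 6, which does not hold.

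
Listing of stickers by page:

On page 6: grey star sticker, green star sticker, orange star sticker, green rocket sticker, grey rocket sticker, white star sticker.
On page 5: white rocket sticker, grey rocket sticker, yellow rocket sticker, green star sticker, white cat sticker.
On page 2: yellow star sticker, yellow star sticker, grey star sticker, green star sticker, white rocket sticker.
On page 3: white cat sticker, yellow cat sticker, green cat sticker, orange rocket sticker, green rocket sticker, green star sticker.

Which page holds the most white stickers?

page 5

Counts by page (restricted to white stickers): page 5→2, page 2→1, page 3→1, page 6→1.
The maximum is 2, held uniquely by page 5.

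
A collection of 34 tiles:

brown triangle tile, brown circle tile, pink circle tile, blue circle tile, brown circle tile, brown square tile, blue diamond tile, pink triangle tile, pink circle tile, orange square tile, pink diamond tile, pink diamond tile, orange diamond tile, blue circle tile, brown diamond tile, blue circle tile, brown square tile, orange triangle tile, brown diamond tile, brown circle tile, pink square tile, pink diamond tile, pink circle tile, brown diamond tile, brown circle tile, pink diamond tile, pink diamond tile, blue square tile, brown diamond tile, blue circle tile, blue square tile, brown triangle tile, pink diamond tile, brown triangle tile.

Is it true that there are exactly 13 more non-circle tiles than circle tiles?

False

There are 23 non-circle tiles.
There are 11 circle tiles.
The claim requires 23 − 11 (= 12) to equal 13, which does not hold.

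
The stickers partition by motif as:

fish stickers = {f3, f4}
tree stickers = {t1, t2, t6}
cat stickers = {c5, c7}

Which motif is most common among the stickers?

tree

Counts by motif: tree 3, cat 2, fish 2.
The maximum is 3, held uniquely by tree.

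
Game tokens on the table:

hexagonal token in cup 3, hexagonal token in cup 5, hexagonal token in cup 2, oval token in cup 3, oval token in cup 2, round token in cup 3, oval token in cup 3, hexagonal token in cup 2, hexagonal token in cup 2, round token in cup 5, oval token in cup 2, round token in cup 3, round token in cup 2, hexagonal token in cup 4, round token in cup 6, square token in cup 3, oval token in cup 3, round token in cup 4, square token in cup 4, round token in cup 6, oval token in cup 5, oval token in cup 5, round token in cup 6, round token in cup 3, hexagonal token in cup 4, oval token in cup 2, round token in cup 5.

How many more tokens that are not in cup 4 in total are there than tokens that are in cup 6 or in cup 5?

15

tokens that are not in cup 4: 23.
tokens in cup 6 or in cup 5: 8.
23 − 8 = 15.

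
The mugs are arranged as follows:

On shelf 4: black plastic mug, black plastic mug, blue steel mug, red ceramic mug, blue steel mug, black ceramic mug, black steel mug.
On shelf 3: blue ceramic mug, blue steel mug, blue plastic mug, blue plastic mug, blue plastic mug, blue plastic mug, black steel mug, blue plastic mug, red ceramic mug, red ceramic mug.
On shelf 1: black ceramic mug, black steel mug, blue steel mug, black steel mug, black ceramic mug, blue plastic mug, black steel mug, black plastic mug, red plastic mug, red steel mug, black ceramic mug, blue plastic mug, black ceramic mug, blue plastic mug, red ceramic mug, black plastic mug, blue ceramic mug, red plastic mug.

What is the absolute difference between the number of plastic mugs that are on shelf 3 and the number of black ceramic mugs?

plastic mugs on shelf 3: 5. black ceramic mugs: 5.
|5 − 5| = 5 − 5 = 0.

0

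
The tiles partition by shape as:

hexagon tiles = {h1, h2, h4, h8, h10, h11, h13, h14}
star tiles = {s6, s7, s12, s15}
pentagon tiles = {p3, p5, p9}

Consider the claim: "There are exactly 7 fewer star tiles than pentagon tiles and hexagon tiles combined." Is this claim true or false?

True

|star tiles| = 4.
pentagon tiles: 3; hexagon tiles: 8; combined: 3 + 8 = 11.
The claim requires 11 − 4 (= 7) to equal 7, which holds.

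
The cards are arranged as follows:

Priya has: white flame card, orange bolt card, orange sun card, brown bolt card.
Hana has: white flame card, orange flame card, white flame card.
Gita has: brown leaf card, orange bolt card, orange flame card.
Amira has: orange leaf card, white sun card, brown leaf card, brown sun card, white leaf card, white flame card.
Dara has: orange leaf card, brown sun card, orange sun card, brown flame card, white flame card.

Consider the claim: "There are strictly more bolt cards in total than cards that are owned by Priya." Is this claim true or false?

|bolt cards| = 3.
|cards owned by Priya| = 4.
The claim requires 3 > 4, which does not hold.

False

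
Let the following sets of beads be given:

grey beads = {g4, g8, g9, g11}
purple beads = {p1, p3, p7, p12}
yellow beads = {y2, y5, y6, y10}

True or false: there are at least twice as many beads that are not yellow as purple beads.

True

beads that are not yellow: 8.
purple beads: 4.
The claim requires 8 ≥ 2 × 4 = 8, which holds.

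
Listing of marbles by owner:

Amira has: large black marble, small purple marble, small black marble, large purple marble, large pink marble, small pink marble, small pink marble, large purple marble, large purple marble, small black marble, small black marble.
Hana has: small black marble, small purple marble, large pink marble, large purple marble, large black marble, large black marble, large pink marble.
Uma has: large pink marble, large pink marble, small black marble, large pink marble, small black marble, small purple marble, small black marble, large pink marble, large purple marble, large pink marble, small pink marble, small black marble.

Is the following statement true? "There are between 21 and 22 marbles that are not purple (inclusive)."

marbles that are not purple: 22.
The claim requires 21 ≤ 22 ≤ 22, which holds.

True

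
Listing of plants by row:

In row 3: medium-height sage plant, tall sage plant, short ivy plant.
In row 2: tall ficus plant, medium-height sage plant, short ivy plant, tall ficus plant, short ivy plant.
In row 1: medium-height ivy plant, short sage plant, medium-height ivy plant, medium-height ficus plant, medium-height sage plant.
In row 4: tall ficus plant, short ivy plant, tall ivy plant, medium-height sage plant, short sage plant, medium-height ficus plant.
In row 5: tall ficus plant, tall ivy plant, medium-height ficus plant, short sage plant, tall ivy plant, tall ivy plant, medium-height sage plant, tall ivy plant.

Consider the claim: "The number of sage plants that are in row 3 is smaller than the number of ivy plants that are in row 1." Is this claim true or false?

There are 2 sage plants in row 3.
There are 2 ivy plants in row 1.
The claim requires 2 < 2, which does not hold.

False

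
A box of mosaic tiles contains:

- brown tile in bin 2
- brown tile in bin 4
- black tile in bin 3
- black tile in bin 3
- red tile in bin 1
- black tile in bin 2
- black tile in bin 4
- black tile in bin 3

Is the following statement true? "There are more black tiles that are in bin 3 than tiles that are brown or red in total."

False

black tiles in bin 3: 3.
tiles that are brown or red: 3.
The claim requires 3 > 3, which does not hold.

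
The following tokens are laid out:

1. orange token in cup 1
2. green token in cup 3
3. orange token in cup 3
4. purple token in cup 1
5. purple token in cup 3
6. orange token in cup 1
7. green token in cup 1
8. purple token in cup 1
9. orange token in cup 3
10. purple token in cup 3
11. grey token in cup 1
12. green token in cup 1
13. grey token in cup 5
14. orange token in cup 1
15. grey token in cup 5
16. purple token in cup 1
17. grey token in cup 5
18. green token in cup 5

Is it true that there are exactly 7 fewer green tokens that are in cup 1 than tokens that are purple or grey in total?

|green tokens in cup 1| = 2.
|tokens that are purple or grey| = 9.
The claim requires 9 − 2 (= 7) to equal 7, which holds.

True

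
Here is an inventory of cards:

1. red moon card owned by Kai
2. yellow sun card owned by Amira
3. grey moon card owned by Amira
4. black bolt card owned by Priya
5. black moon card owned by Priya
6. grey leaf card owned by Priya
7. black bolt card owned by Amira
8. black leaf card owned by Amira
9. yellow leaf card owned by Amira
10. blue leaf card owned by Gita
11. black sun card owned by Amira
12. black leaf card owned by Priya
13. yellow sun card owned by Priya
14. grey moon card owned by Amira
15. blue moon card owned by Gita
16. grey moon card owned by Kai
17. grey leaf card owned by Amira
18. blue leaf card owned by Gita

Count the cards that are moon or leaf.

leaf: 7; moon: 6; together 7 + 6 = 13.

13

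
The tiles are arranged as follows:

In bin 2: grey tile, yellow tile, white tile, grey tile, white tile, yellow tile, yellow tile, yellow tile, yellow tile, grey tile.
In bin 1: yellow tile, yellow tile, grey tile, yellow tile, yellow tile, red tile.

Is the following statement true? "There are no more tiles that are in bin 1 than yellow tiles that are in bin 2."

tiles in bin 1: 6.
yellow tiles in bin 2: 5.
The claim requires 6 ≤ 5, which does not hold.

False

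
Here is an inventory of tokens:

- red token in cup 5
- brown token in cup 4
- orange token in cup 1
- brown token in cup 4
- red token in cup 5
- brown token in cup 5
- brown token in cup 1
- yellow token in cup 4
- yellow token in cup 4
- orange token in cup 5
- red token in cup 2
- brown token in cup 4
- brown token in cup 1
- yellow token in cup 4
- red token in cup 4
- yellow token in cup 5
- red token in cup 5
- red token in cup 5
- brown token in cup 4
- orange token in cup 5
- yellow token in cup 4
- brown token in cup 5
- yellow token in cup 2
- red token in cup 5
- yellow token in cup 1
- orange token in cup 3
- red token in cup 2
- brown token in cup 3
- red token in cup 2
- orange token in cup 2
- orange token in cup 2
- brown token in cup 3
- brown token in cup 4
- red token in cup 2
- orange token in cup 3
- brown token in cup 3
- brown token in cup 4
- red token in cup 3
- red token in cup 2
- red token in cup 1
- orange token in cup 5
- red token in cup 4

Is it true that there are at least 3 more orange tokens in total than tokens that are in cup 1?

True

There are 8 orange tokens.
There are 5 tokens in cup 1.
The claim requires 8 − 5 = 3 ≥ 3, which holds.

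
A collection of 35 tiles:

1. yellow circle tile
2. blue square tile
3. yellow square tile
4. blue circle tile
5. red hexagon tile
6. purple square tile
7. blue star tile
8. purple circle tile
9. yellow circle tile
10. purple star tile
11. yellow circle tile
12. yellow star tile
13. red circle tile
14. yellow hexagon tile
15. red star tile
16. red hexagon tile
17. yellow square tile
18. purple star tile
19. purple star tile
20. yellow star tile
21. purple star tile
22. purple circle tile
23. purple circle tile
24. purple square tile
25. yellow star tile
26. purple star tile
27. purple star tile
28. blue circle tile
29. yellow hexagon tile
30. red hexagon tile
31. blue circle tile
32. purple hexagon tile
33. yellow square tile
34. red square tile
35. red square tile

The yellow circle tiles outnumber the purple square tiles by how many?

yellow circle tiles: 3.
purple square tiles: 2.
3 − 2 = 1.

1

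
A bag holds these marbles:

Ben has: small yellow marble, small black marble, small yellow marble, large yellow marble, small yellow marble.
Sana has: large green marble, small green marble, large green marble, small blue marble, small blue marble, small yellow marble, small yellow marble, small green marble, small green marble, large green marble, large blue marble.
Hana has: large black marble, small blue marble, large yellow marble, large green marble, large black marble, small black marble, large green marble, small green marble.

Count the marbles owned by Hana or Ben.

13

Ben: 5; Hana: 8; together 5 + 8 = 13.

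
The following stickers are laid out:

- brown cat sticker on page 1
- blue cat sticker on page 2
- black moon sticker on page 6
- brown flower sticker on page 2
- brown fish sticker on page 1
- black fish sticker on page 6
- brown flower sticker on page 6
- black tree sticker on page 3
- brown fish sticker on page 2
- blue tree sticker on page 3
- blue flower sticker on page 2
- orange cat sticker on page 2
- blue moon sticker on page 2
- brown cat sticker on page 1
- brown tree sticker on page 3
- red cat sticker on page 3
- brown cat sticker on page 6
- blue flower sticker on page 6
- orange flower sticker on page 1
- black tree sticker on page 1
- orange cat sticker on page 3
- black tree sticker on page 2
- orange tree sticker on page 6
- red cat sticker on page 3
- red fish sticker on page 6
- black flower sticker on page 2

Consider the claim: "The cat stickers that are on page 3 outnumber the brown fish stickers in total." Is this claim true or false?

cat stickers on page 3: 3.
brown fish stickers: 2.
The claim requires 3 > 2, which holds.

True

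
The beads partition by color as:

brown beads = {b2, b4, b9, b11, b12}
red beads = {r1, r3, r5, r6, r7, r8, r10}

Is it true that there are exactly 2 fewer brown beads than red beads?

brown beads: 5.
red beads: 7.
The claim requires 7 − 5 (= 2) to equal 2, which holds.

True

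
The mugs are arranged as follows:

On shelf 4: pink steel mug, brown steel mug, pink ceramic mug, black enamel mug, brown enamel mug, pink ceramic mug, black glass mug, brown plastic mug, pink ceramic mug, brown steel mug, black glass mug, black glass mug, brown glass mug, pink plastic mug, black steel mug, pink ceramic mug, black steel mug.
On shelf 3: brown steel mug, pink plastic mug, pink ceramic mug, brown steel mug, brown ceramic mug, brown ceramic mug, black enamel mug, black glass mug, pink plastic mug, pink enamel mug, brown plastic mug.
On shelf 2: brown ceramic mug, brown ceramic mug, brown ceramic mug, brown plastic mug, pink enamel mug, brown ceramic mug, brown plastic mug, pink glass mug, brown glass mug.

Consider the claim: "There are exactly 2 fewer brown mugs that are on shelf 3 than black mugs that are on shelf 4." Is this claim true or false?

|brown mugs on shelf 3| = 5.
|black mugs on shelf 4| = 6.
The claim requires 6 − 5 (= 1) to equal 2, which does not hold.

False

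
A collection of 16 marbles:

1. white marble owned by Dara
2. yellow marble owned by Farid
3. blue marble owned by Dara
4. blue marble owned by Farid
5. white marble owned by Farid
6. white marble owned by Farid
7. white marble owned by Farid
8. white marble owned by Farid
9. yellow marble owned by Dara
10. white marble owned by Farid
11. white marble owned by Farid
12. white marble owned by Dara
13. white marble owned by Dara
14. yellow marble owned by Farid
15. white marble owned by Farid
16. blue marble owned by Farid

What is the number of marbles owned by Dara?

5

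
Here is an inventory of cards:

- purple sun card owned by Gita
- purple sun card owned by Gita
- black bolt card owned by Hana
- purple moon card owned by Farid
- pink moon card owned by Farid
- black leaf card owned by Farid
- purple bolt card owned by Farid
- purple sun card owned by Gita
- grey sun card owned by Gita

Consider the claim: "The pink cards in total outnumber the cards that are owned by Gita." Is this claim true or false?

False

|pink cards| = 1.
|cards owned by Gita| = 4.
The claim requires 1 > 4, which does not hold.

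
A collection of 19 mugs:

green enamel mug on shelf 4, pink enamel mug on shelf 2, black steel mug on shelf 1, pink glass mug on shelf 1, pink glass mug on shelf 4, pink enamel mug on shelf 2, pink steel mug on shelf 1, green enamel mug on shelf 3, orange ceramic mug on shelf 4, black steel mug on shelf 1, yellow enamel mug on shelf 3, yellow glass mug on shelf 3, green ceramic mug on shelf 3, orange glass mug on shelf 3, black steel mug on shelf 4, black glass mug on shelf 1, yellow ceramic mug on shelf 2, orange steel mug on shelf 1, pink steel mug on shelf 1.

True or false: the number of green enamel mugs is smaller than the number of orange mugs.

|green enamel mugs| = 2.
|orange mugs| = 3.
The claim requires 2 < 3, which holds.

True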